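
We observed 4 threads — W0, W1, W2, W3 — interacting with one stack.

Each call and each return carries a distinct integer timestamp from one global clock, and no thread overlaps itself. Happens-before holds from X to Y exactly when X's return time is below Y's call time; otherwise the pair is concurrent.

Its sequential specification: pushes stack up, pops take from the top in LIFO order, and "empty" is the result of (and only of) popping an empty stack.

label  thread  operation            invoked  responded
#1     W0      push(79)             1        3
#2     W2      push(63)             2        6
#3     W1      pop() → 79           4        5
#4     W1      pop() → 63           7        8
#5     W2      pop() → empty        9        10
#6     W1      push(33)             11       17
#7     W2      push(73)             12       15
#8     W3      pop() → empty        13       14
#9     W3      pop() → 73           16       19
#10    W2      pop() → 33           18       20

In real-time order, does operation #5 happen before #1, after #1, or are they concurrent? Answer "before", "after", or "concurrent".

#5 spans [9,10], #1 spans [1,3]
resp(#1)=3 < inv(#5)=9

after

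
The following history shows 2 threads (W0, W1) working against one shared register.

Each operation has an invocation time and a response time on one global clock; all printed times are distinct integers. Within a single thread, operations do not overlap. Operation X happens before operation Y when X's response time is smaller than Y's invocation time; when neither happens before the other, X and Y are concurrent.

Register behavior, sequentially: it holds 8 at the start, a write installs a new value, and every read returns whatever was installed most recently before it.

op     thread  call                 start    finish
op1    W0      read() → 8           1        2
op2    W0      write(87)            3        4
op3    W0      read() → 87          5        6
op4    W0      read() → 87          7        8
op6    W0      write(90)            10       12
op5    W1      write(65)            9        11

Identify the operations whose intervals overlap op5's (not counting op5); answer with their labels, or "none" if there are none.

op5 spans [9,11]; an op avoiding the whole window 9..11 is ordered, any other is concurrent
op1 [1,2]: before
op2 [3,4]: before
op3 [5,6]: before
op4 [7,8]: before
op6 [10,12]: concurrent

op6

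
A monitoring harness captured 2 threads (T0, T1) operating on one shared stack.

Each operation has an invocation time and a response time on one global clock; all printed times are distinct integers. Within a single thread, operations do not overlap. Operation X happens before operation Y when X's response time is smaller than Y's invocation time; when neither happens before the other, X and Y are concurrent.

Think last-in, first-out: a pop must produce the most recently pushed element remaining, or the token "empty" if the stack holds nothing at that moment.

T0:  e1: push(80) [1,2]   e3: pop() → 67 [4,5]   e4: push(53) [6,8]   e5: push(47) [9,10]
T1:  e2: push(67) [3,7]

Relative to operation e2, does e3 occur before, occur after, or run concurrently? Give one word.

e3 spans [4,5], e2 spans [3,7]
the intervals overlap in both directions

concurrent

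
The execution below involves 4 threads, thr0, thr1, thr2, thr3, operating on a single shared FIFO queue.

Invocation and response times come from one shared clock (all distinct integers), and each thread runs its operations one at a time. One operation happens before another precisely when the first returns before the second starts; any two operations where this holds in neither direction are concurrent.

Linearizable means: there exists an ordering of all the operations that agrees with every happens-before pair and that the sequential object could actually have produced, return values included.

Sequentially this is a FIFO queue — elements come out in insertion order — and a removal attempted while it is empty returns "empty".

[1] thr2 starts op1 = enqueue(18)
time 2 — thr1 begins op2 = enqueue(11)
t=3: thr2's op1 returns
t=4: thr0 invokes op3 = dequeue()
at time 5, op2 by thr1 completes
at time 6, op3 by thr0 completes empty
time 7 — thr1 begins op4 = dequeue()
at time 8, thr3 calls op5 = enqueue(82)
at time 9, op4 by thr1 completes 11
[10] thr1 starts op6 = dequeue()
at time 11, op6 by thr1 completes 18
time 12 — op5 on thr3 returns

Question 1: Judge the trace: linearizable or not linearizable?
not linearizable

prefix check: 1..5 passes, 1..6 fails once op3's time-6 response joins
every one of the 3 real-time-consistent orders over 3 completed FIFO queue ops fails the sequential spec
one such order, op1, op2, op3, breaks at step 3 where op3 dequeue() → empty is illegal
one such order, op1, op3, op2, breaks at step 2 where op3 dequeue() → empty is illegal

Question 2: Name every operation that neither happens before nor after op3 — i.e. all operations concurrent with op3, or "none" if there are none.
op2

op3 spans [4,6]: anything still running between times 4 and 6 counts as concurrent
op1 [1,3]: before
op2 [2,5]: concurrent
op4 [7,9]: after
op5 [8,12]: after
op6 [10,11]: after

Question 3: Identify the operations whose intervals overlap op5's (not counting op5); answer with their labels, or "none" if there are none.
op4, op6

overlap test against op5 [8,12]: concurrent iff the interval meets 8..12
op1 [1,3]: before
op2 [2,5]: before
op3 [4,6]: before
op4 [7,9]: concurrent
op6 [10,11]: concurrent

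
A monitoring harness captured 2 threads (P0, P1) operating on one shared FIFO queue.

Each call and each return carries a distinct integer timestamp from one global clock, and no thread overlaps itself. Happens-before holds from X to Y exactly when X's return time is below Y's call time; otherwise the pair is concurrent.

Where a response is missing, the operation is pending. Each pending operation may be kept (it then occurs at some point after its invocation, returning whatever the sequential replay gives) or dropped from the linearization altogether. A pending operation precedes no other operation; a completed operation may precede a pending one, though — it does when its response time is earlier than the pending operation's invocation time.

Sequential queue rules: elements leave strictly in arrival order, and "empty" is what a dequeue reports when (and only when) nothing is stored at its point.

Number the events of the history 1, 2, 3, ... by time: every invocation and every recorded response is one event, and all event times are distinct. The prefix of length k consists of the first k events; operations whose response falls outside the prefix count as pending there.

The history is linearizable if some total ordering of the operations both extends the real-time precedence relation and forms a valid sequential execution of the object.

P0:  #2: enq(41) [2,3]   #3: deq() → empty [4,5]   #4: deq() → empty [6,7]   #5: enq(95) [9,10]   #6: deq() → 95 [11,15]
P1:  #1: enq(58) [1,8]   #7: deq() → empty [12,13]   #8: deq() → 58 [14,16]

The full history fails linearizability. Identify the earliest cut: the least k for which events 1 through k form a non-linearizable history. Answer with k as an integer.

5

a valid linearization of events 1..4 exists, for instance #1, #2:
after step 1 (#1 enq(58) (pending, included)): queue <58>
after step 2 (#2 enq(41)): queue <58,41>
once event 5 joins (#3's response, time 5), exhaustive search finds no witness
no escape via the 1 pending operation (#1): every completion choice fails
take #2, #3 (pending dropped): step 2 already fails, because #3 deq() → empty cannot occur there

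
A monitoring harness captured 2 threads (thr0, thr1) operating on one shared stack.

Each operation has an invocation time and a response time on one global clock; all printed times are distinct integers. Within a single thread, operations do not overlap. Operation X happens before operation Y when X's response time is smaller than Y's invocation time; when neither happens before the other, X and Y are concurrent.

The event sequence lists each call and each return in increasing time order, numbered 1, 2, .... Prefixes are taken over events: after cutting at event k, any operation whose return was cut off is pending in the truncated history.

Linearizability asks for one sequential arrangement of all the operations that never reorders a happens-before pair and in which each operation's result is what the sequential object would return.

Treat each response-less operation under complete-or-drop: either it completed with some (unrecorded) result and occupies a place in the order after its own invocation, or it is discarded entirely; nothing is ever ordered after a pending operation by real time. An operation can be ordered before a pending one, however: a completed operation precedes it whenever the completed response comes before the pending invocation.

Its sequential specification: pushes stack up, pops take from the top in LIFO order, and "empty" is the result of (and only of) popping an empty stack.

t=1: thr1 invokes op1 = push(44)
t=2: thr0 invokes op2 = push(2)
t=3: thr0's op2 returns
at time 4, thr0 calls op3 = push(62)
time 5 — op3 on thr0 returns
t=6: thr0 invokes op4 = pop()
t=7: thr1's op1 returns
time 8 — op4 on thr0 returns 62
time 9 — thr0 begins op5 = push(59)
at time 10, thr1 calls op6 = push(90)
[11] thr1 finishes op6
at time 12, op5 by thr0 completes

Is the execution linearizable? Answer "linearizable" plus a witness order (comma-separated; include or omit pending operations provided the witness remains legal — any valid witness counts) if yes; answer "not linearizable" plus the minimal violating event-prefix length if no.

linearizable — witness: op1, op2, op3, op4, op5, op6

after step 1 (op1 push(44)): stack <44>
after step 2 (op2 push(2)): stack <44,2>
after step 3 (op3 push(62)): stack <44,2,62>
after step 4 (op4 pop() → 62): stack <44,2>
after step 5 (op5 push(59)): stack <44,2,59>
after step 6 (op6 push(90)): stack <44,2,59,90>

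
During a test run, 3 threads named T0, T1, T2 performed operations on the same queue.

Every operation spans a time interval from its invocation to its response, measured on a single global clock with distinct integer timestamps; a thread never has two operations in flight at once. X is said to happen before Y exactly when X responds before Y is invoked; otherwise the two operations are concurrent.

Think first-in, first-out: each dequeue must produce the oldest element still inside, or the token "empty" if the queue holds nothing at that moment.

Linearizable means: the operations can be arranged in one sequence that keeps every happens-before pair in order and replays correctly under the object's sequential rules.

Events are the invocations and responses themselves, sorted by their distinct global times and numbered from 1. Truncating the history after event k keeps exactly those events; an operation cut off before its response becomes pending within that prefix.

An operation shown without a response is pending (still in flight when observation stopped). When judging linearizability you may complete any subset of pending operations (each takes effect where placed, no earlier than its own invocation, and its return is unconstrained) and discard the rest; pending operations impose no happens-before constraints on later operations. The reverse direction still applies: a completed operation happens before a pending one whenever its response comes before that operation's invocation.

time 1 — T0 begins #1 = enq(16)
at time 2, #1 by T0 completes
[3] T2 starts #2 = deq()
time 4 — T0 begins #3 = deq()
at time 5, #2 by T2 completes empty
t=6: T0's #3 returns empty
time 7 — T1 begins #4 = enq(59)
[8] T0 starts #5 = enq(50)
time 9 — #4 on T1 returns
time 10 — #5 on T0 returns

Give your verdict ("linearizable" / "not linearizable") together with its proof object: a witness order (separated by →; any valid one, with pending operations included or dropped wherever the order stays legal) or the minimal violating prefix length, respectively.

not linearizable — minimal violating prefix: 6 events

the violation lands at event 6, #3's response at time 6: events 1..5 linearize, events 1..6 do not
2 orders of the 3 completed queue ops respect real time; none is legal
take #1, #2, #3: step 2 already fails, because #2 deq() → empty cannot occur there
take #1, #3, #2: step 2 already fails, because #3 deq() → empty cannot occur there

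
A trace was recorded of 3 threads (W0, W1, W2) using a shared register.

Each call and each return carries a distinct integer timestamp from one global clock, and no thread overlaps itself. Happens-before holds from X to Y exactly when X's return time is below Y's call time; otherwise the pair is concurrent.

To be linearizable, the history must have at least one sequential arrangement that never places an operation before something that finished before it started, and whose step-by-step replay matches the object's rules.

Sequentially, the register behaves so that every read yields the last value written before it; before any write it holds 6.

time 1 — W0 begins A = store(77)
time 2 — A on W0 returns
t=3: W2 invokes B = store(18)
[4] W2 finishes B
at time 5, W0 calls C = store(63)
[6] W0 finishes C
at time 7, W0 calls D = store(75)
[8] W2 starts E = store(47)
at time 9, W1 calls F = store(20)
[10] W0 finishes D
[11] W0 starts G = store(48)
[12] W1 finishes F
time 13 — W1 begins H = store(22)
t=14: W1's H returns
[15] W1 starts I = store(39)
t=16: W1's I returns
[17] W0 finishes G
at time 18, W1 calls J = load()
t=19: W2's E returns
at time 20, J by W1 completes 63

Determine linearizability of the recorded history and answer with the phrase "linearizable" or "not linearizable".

through event 19 a valid linearization exists; event 20 (J responding at time 20) ends that
real-time-consistent orders of the 10 completed operations: 49 — all fail the register replay
one such order, A, B, C, D, E, F, G, H, I, J, breaks at step 10 where J load() → 63 is illegal
one such order, A, B, C, D, E, F, H, G, I, J, breaks at step 10 where J load() → 63 is illegal

not linearizable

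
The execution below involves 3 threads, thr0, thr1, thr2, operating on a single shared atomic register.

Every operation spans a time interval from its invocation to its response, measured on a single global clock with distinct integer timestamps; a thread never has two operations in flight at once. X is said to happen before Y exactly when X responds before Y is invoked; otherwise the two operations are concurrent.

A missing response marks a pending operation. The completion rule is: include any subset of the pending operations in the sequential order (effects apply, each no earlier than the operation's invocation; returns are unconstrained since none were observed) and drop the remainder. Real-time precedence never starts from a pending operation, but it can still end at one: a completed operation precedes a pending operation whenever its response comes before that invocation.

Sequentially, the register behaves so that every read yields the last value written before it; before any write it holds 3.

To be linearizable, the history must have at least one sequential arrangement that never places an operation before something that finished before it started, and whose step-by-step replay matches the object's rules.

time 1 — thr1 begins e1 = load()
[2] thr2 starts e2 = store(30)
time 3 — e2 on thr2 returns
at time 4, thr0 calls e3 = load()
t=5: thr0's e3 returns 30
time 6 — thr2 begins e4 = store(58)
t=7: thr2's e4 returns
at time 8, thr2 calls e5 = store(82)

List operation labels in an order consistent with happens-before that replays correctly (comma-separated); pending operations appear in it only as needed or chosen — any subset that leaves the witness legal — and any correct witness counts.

1. e1 load() (pending, included), leaving value 3
2. e2 store(30), leaving value 30
3. e3 load() → 30, leaving value 30
4. e4 store(58), leaving value 58

e1, e2, e3, e4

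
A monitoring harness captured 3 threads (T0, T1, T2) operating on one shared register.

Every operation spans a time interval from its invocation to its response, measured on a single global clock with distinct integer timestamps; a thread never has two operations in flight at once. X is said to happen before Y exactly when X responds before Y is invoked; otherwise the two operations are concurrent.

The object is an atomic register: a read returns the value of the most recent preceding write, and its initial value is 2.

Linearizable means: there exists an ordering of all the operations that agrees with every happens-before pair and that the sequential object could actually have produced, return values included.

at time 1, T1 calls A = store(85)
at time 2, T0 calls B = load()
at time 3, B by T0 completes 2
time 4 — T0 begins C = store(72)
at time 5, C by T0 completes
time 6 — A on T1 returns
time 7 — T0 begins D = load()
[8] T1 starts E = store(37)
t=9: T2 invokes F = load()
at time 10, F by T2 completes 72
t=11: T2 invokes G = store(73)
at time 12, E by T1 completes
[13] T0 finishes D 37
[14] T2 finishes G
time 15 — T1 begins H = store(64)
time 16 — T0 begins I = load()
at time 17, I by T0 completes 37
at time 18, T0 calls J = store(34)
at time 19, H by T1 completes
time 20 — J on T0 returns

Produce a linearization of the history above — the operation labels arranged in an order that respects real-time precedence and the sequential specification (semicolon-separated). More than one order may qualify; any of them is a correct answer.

1. B load() → 2, leaving value 2
2. A store(85), leaving value 85
3. C store(72), leaving value 72
4. F load() → 72, leaving value 72
5. G store(73), leaving value 73
6. E store(37), leaving value 37
7. D load() → 37, leaving value 37
8. I load() → 37, leaving value 37
9. H store(64), leaving value 64
10. J store(34), leaving value 34

B; A; C; F; G; E; D; I; H; J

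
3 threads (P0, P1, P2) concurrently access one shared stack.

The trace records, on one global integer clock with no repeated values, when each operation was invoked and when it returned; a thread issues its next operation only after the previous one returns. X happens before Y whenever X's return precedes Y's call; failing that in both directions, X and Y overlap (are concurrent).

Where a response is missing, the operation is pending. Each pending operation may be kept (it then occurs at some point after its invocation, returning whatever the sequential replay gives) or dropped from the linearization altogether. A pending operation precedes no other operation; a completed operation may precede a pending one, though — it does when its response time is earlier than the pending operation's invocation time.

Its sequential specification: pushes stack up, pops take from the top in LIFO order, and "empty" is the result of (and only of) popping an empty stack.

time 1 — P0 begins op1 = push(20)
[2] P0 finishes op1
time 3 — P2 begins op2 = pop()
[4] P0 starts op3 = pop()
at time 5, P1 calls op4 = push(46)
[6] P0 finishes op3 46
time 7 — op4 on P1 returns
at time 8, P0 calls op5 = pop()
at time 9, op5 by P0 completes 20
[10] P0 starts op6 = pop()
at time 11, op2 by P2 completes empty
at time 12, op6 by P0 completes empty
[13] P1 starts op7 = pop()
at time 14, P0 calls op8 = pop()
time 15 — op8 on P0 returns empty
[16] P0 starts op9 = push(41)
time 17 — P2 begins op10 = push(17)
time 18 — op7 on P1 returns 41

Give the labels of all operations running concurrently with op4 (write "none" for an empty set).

op2, op3

concurrent with op4 ([5,7]): every op whose interval crosses 5..7
op1 [1,2]: before
op2 [3,11]: concurrent
op3 [4,6]: concurrent
op5 [8,9]: after
op6 [10,12]: after
op7 [13,18]: after
op8 [14,15]: after
op9 [16,…): after
op10 [17,…): after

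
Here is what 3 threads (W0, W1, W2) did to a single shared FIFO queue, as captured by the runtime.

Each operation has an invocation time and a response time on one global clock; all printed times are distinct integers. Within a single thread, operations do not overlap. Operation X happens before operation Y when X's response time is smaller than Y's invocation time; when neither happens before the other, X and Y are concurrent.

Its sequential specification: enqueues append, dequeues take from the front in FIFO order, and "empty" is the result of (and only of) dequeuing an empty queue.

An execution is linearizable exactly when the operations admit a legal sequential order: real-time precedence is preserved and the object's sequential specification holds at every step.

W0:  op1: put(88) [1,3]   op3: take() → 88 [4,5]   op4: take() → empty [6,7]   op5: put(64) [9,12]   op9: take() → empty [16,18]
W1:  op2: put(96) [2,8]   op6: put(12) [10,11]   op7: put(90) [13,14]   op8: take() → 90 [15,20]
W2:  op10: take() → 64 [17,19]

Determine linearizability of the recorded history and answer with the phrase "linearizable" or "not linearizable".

not linearizable

already the first 18 events (up to op9's response at time 18) admit no linearization; the first 17 still do
all 8 real-time-respecting orders fail — 8 completed FIFO queue operations, no legal replay
including or dropping the 2 pending operations (op8, op10) in any combination fails
take op1, op2, op3, op4, op5, op6, op7, op9 (pending dropped): step 4 already fails, because op4 take() → empty cannot occur there
take op1, op2, op3, op4, op6, op5, op7, op9 (pending dropped): step 4 already fails, because op4 take() → empty cannot occur there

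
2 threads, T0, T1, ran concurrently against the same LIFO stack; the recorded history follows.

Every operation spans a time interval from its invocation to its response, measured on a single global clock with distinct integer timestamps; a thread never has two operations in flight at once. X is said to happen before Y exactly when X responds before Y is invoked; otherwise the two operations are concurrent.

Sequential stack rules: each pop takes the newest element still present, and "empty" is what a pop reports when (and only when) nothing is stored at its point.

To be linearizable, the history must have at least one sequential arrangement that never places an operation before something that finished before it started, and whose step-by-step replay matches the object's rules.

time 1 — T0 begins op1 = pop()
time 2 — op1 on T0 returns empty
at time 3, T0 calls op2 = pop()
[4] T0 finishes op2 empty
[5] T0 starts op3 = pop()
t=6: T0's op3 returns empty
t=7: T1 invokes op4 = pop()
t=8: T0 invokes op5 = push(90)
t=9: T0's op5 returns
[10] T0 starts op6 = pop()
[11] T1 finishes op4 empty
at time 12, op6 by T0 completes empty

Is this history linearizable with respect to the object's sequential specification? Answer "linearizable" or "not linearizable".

not linearizable

prefix check: 1..11 passes, 1..12 fails once op6's time-12 response joins
the 6 completed operations admit 3 real-time orders; each fails the LIFO stack replay
sample order op1, op2, op3, op4, op5, op6 stalls at step 6 — op6 pop() → empty has no legal effect
sample order op1, op2, op3, op5, op4, op6 stalls at step 5 — op4 pop() → empty has no legal effect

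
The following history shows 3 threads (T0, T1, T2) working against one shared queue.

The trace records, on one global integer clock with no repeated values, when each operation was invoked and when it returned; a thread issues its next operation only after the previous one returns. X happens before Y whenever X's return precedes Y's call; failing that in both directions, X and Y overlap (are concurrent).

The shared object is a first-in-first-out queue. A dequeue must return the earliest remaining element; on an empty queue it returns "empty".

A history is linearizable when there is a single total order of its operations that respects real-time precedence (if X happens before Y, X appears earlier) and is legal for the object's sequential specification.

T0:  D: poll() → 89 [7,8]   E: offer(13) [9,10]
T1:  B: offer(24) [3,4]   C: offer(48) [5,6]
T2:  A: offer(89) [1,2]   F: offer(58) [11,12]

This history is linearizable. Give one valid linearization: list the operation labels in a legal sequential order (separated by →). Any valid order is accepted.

after step 1 (A offer(89)): queue <89>
after step 2 (B offer(24)): queue <89,24>
after step 3 (C offer(48)): queue <89,24,48>
after step 4 (D poll() → 89): queue <24,48>
after step 5 (E offer(13)): queue <24,48,13>
after step 6 (F offer(58)): queue <24,48,13,58>

A → B → C → D → E → F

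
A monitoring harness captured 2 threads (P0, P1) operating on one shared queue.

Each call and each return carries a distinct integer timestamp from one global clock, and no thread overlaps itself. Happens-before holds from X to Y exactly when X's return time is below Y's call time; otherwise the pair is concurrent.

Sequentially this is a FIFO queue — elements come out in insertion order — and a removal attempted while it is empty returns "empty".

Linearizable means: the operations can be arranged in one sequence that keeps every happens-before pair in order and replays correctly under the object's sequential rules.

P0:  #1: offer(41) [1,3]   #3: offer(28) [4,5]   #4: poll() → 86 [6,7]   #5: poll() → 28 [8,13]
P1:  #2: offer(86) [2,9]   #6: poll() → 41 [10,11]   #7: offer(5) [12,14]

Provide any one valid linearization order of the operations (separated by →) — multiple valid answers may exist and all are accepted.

1. #2 offer(86), leaving queue <86>
2. #1 offer(41), leaving queue <86,41>
3. #3 offer(28), leaving queue <86,41,28>
4. #4 poll() → 86, leaving queue <41,28>
5. #6 poll() → 41, leaving queue <28>
6. #5 poll() → 28, leaving queue <>
7. #7 offer(5), leaving queue <5>

#2 → #1 → #3 → #4 → #6 → #5 → #7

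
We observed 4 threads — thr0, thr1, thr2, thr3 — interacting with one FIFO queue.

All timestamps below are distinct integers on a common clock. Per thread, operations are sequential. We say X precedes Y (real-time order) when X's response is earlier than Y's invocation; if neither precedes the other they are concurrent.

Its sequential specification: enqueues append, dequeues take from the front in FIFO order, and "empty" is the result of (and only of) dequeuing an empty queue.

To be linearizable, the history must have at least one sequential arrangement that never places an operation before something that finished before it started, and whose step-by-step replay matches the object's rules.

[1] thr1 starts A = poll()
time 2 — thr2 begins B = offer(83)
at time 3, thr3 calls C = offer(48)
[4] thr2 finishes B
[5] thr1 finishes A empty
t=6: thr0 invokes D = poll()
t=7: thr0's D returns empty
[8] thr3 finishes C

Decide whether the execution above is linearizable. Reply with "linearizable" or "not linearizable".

not linearizable

the violation lands at event 7, D's response at time 7: events 1..6 linearize, events 1..7 do not
the 3 completed operations admit 2 real-time orders; each fails the FIFO queue replay
including or dropping the 1 pending operation (C) in any combination fails
for example A, B, D (pending dropped) fails at step 3: D poll() → empty is not legal there
for example B, A, D (pending dropped) fails at step 2: A poll() → empty is not legal there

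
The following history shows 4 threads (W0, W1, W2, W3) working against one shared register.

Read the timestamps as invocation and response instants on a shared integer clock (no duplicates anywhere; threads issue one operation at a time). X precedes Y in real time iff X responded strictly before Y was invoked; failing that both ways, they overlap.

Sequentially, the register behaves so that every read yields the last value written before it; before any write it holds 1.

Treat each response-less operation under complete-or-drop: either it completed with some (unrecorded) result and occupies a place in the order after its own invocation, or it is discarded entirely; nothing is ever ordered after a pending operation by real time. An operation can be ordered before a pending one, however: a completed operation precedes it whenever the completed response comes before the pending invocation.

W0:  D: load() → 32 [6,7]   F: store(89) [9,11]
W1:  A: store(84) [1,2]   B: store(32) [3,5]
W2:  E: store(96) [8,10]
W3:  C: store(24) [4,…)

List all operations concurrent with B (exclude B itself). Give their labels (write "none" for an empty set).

B spans [3,5]: anything still running between times 3 and 5 counts as concurrent
A [1,2]: before
C [4,…): concurrent
D [6,7]: after
E [8,10]: after
F [9,11]: after

C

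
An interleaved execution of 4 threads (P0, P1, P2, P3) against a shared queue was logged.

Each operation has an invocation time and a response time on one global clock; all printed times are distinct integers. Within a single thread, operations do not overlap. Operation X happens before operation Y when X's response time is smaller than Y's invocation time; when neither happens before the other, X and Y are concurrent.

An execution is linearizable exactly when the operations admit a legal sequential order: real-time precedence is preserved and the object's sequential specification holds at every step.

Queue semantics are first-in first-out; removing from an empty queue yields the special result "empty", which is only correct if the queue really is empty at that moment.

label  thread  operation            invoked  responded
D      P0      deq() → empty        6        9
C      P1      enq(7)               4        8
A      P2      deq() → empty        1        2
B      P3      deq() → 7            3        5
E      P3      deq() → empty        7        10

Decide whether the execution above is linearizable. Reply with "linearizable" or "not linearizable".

a witness: A, C, B, D, E
1. A deq() → empty, leaving queue <>
2. C enq(7), leaving queue <7>
3. B deq() → 7, leaving queue <>
4. D deq() → empty, leaving queue <>
5. E deq() → empty, leaving queue <>

linearizable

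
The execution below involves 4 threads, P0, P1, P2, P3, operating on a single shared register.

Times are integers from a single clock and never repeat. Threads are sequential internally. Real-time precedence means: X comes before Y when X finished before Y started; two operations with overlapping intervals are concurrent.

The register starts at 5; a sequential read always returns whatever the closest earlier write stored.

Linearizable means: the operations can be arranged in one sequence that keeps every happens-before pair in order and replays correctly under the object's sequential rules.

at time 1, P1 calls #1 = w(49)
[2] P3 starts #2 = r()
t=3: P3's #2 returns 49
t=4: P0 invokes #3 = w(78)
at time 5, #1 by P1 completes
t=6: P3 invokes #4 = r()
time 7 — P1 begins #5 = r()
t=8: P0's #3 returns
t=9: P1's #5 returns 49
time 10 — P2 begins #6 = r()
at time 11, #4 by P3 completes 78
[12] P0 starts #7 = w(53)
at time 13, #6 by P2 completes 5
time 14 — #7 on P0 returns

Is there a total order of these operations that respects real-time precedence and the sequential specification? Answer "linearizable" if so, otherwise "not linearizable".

not linearizable

events 1..12 are fine; event 13 — the response of #6 at time 13 — makes the prefix non-linearizable
real-time-consistent orders of the 6 completed operations: 19 — all fail the register replay
include/drop combinations of the 1 pending operation (#7) were all tried; none helps
e.g. #1, #2, #3, #4, #5, #6 (pending dropped): illegal at step 5, since #5 r() → 49 cannot apply there
e.g. #1, #2, #3, #5, #4, #6 (pending dropped): illegal at step 4, since #5 r() → 49 cannot apply there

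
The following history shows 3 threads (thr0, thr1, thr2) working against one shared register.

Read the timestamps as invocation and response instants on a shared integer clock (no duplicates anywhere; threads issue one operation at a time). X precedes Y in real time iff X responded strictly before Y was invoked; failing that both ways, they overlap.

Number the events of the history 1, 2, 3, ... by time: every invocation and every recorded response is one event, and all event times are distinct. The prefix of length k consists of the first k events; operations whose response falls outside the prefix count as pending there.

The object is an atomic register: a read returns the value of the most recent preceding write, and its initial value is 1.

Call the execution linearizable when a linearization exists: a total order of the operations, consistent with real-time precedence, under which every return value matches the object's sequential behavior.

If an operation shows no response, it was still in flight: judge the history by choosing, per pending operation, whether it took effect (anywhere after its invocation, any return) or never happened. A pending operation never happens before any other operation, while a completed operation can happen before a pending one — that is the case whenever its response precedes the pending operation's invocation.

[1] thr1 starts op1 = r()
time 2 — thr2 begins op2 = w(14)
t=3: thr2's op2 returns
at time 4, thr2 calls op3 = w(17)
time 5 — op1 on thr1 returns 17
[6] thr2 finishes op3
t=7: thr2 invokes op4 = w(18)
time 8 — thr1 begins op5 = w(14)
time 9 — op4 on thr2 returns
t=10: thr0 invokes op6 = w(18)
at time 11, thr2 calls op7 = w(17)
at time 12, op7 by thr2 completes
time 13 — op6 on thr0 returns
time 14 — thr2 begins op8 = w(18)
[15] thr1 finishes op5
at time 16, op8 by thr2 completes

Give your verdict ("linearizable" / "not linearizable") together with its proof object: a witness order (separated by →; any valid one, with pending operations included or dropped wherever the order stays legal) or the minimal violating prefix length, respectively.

after step 1 (op2 w(14)): value 14
after step 2 (op3 w(17)): value 17
after step 3 (op1 r() → 17): value 17
after step 4 (op4 w(18)): value 18
after step 5 (op5 w(14)): value 14
after step 6 (op6 w(18)): value 18
after step 7 (op7 w(17)): value 17
after step 8 (op8 w(18)): value 18

linearizable — witness: op2 → op3 → op1 → op4 → op5 → op6 → op7 → op8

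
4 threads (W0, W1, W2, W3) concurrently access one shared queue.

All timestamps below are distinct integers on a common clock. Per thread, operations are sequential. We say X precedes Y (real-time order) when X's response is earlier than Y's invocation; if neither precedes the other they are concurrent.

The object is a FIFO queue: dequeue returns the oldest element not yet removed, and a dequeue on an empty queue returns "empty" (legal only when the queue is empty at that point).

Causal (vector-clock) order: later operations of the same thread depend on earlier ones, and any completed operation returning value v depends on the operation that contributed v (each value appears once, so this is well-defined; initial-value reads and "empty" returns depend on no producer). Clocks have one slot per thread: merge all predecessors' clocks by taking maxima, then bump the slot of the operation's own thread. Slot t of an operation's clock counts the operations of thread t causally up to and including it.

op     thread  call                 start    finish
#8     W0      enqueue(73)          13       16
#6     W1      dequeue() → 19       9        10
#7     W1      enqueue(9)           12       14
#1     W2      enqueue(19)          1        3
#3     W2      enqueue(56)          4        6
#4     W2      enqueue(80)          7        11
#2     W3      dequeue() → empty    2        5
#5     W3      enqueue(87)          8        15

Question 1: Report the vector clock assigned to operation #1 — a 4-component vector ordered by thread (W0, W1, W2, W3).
(0, 0, 1, 0)

invoked at 2, #2 has no predecessors; its own W3 bump gives (0, 0, 0, 1)
invoked at 1, #1 has no predecessors; its own W2 bump gives (0, 0, 1, 0)
invoked at 13, #8 has no predecessors; its own W0 bump gives (1, 0, 0, 0)
merge at #5 (invoked 8): VC(#2)=(0, 0, 0, 1), own-thread bump on W3 → (0, 0, 0, 2)
merge at #3 (invoked 4): VC(#1)=(0, 0, 1, 0), own-thread bump on W2 → (0, 0, 2, 0)
merge at #6 (invoked 9): VC(#1)=(0, 0, 1, 0), own-thread bump on W1 → (0, 1, 1, 0)
merge at #4 (invoked 7): VC(#3)=(0, 0, 2, 0), own-thread bump on W2 → (0, 0, 3, 0)
merge at #7 (invoked 12): VC(#6)=(0, 1, 1, 0), own-thread bump on W1 → (0, 2, 1, 0)
target: VC(#1) = (0, 0, 1, 0)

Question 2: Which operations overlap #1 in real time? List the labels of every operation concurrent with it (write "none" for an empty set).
#2

#1 spans [1,3]; an op avoiding the whole window 1..3 is ordered, any other is concurrent
#2 [2,5]: concurrent
#3 [4,6]: after
#4 [7,11]: after
#5 [8,15]: after
#6 [9,10]: after
#7 [12,14]: after
#8 [13,16]: after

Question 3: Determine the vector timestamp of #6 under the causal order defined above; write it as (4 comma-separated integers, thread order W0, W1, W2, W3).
(0, 1, 1, 0)

root op #2, invoked 2: fresh clock plus W3's own tick → (0, 0, 0, 1)
root op #1, invoked 1: fresh clock plus W2's own tick → (0, 0, 1, 0)
root op #8, invoked 13: fresh clock plus W0's own tick → (1, 0, 0, 0)
from VC(#2)=(0, 0, 0, 1), #5 (invoked 8) maxes components and bumps W3 → (0, 0, 0, 2)
from VC(#1)=(0, 0, 1, 0), #3 (invoked 4) maxes components and bumps W2 → (0, 0, 2, 0)
from VC(#1)=(0, 0, 1, 0), #6 (invoked 9) maxes components and bumps W1 → (0, 1, 1, 0)
from VC(#3)=(0, 0, 2, 0), #4 (invoked 7) maxes components and bumps W2 → (0, 0, 3, 0)
from VC(#6)=(0, 1, 1, 0), #7 (invoked 12) maxes components and bumps W1 → (0, 2, 1, 0)
target: VC(#6) = (0, 1, 1, 0)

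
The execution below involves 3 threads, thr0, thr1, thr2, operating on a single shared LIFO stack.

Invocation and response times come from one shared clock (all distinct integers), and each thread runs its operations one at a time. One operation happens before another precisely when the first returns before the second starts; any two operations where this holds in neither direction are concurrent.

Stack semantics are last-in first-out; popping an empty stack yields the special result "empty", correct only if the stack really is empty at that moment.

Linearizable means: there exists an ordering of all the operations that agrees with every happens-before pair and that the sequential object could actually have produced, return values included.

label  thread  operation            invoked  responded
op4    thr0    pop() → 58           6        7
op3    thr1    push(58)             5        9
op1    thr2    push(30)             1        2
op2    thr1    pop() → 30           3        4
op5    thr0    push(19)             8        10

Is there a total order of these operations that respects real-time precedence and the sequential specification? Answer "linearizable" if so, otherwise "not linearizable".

linearizable

witness order: op1, op2, op3, op4, op5
after step 1 (op1 push(30)): stack <30>
after step 2 (op2 pop() → 30): stack <>
after step 3 (op3 push(58)): stack <58>
after step 4 (op4 pop() → 58): stack <>
after step 5 (op5 push(19)): stack <19>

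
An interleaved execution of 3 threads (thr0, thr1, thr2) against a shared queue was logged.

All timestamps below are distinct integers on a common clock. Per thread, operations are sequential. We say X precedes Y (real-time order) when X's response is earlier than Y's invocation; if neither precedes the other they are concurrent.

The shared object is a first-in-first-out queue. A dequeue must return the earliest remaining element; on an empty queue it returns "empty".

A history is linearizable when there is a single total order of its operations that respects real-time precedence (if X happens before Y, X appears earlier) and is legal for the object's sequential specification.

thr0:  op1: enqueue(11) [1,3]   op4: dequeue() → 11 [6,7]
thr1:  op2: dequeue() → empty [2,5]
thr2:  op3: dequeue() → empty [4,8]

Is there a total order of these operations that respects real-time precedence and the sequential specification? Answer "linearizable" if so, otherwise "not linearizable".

a witness: op2, op1, op4, op3
1. op2 dequeue() → empty, leaving queue <>
2. op1 enqueue(11), leaving queue <11>
3. op4 dequeue() → 11, leaving queue <>
4. op3 dequeue() → empty, leaving queue <>

linearizable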